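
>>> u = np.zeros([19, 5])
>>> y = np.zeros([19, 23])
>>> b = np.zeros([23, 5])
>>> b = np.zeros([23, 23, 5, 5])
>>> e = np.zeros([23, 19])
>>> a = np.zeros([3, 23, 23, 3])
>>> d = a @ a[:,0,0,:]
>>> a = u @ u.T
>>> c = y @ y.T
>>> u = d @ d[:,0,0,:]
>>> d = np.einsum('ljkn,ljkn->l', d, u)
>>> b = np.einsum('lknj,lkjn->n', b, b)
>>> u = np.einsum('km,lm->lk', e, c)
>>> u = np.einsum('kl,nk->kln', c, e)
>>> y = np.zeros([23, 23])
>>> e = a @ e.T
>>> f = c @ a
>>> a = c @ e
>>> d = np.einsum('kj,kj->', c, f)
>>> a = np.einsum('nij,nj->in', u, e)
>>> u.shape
(19, 19, 23)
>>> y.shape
(23, 23)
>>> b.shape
(5,)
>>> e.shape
(19, 23)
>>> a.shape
(19, 19)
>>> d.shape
()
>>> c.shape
(19, 19)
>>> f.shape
(19, 19)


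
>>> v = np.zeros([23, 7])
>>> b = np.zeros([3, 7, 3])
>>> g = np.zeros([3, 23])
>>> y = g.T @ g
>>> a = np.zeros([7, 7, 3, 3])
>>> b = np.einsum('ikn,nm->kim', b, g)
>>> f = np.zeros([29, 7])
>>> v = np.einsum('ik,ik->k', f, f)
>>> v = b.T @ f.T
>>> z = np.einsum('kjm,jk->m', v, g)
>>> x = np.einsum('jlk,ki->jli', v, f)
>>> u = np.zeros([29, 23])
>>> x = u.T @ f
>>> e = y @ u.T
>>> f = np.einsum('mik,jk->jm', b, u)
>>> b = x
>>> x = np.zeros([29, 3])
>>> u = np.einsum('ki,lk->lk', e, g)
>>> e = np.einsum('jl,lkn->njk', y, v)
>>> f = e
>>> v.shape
(23, 3, 29)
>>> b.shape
(23, 7)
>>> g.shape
(3, 23)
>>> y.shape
(23, 23)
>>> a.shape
(7, 7, 3, 3)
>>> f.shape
(29, 23, 3)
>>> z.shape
(29,)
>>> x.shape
(29, 3)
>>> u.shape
(3, 23)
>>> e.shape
(29, 23, 3)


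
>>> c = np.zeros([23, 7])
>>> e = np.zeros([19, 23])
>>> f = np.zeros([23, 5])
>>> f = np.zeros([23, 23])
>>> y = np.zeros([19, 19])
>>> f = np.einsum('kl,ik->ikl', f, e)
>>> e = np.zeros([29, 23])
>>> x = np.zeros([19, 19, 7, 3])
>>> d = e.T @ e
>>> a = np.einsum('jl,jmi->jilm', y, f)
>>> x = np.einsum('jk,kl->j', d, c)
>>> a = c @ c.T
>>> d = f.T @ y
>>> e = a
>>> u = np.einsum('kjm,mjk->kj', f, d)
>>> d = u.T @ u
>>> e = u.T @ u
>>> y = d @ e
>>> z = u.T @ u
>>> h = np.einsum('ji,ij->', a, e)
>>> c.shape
(23, 7)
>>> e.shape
(23, 23)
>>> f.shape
(19, 23, 23)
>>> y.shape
(23, 23)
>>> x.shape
(23,)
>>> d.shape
(23, 23)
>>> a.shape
(23, 23)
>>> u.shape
(19, 23)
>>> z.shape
(23, 23)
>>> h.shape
()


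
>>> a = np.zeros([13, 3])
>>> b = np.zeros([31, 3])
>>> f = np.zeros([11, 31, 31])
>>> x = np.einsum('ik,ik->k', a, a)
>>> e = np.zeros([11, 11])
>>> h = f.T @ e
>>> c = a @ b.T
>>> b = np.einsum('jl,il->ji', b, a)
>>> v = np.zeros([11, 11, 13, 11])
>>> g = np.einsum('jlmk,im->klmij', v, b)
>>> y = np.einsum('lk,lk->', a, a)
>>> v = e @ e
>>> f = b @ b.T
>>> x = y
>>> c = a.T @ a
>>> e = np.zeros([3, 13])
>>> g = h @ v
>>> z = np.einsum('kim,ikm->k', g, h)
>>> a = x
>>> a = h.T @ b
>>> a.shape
(11, 31, 13)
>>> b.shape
(31, 13)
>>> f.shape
(31, 31)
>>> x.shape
()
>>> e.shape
(3, 13)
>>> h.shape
(31, 31, 11)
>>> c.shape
(3, 3)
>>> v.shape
(11, 11)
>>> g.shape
(31, 31, 11)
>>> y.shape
()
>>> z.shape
(31,)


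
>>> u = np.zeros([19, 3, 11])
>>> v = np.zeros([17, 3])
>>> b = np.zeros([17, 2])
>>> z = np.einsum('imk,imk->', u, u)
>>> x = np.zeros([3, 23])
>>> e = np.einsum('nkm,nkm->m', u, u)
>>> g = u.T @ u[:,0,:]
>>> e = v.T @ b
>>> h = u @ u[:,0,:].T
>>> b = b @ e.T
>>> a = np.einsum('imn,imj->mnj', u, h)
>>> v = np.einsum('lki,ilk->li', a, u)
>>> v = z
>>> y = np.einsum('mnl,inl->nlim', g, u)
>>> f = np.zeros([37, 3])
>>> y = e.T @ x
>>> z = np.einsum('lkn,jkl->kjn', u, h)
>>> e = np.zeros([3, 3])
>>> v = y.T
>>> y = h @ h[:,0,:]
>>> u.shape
(19, 3, 11)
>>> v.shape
(23, 2)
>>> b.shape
(17, 3)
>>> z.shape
(3, 19, 11)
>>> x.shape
(3, 23)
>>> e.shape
(3, 3)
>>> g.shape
(11, 3, 11)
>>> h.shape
(19, 3, 19)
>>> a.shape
(3, 11, 19)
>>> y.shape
(19, 3, 19)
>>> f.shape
(37, 3)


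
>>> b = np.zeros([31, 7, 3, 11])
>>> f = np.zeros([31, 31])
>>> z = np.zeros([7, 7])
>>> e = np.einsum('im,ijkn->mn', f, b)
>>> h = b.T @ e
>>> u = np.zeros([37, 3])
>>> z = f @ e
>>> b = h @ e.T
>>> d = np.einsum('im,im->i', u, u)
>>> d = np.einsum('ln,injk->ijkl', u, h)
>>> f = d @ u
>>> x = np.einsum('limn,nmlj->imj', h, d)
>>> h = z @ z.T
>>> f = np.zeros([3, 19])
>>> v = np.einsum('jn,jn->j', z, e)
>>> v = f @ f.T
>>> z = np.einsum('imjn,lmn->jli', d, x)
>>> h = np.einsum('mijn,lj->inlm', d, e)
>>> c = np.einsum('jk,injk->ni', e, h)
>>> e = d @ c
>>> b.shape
(11, 3, 7, 31)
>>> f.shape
(3, 19)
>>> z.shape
(11, 3, 11)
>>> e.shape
(11, 7, 11, 7)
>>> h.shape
(7, 37, 31, 11)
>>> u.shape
(37, 3)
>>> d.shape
(11, 7, 11, 37)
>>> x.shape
(3, 7, 37)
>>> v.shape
(3, 3)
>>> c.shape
(37, 7)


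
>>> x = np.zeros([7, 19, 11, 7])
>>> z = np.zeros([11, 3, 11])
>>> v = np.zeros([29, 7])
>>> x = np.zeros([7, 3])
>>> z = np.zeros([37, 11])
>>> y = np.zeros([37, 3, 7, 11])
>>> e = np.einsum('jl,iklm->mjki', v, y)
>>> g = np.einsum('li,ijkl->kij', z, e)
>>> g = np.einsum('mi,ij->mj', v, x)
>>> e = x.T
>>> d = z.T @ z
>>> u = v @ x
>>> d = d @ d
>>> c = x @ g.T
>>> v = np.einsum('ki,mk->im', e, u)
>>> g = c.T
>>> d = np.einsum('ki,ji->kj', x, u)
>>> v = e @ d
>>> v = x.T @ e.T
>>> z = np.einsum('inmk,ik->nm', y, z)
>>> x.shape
(7, 3)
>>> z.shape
(3, 7)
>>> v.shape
(3, 3)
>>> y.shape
(37, 3, 7, 11)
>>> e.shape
(3, 7)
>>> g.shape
(29, 7)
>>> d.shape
(7, 29)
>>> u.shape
(29, 3)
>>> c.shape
(7, 29)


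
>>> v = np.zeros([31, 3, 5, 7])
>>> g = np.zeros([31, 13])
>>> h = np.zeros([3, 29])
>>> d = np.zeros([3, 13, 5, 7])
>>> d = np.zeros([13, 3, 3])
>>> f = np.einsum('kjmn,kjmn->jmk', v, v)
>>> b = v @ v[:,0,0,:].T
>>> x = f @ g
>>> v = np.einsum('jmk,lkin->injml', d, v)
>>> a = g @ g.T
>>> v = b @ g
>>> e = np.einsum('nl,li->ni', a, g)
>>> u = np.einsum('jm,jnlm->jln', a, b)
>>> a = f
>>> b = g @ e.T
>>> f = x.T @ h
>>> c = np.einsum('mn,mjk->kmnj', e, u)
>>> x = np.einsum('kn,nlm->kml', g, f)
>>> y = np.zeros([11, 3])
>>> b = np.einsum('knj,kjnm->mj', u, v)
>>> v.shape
(31, 3, 5, 13)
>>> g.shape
(31, 13)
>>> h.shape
(3, 29)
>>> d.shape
(13, 3, 3)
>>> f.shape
(13, 5, 29)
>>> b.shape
(13, 3)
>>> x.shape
(31, 29, 5)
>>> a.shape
(3, 5, 31)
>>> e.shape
(31, 13)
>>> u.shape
(31, 5, 3)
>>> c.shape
(3, 31, 13, 5)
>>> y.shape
(11, 3)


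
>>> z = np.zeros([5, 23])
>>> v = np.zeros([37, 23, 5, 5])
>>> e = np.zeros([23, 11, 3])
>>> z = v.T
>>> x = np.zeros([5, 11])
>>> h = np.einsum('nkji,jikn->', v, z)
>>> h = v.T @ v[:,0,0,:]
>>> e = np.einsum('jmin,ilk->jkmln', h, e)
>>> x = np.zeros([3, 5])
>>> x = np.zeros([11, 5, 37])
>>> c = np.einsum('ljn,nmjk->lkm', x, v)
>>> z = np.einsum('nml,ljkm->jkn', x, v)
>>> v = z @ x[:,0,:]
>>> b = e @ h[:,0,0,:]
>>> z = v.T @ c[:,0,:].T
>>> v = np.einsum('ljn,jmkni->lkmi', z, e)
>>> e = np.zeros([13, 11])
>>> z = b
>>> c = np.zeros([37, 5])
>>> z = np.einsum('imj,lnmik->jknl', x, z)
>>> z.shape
(37, 5, 3, 5)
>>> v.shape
(37, 5, 3, 5)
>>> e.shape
(13, 11)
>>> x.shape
(11, 5, 37)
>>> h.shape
(5, 5, 23, 5)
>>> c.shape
(37, 5)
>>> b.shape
(5, 3, 5, 11, 5)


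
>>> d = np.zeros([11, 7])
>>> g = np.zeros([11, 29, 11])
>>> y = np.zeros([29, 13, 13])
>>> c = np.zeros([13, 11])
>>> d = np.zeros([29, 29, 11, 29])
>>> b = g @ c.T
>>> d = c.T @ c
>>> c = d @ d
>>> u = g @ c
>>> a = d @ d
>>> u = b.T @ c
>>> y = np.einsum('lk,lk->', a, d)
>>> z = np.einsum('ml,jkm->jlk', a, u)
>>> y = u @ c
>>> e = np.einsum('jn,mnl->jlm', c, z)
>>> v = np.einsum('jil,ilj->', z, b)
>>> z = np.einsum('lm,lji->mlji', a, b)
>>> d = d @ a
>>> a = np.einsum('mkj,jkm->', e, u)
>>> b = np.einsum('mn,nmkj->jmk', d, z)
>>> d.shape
(11, 11)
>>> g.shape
(11, 29, 11)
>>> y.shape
(13, 29, 11)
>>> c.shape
(11, 11)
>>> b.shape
(13, 11, 29)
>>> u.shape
(13, 29, 11)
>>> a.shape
()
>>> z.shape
(11, 11, 29, 13)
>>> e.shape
(11, 29, 13)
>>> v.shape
()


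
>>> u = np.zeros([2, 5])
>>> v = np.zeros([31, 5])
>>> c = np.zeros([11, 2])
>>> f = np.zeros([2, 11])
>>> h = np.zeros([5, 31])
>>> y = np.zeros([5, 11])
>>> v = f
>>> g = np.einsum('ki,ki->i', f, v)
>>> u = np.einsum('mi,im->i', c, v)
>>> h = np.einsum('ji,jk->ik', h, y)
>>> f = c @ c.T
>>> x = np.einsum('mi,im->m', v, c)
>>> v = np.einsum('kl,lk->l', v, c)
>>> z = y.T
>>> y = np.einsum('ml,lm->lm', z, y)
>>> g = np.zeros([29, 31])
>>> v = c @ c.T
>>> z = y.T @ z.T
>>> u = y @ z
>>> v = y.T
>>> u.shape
(5, 11)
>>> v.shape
(11, 5)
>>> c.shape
(11, 2)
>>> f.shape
(11, 11)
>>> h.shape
(31, 11)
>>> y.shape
(5, 11)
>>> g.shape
(29, 31)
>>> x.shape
(2,)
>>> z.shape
(11, 11)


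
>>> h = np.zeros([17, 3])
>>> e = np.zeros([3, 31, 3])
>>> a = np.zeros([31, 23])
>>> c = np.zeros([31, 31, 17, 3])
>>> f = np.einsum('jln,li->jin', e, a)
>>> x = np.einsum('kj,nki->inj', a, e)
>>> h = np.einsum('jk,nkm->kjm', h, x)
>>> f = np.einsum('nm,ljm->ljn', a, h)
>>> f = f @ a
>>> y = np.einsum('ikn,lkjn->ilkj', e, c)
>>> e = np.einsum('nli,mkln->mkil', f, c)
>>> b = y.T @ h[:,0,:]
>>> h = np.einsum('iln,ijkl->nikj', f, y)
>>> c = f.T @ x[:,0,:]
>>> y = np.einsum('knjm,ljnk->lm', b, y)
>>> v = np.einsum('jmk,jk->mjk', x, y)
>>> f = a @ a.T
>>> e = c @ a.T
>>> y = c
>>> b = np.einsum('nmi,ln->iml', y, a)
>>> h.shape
(23, 3, 31, 31)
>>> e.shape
(23, 17, 31)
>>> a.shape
(31, 23)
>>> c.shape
(23, 17, 23)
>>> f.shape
(31, 31)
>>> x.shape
(3, 3, 23)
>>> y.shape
(23, 17, 23)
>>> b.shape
(23, 17, 31)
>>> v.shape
(3, 3, 23)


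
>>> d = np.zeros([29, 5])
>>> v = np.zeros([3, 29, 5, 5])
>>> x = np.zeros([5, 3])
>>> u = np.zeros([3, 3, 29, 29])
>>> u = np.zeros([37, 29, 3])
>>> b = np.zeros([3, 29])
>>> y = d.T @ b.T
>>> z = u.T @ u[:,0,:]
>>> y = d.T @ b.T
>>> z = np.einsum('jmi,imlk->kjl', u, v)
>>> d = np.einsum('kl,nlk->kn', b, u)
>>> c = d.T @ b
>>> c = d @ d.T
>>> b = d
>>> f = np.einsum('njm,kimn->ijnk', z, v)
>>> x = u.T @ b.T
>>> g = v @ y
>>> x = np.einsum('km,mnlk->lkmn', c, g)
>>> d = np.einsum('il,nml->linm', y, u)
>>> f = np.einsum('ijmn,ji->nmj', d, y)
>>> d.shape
(3, 5, 37, 29)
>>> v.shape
(3, 29, 5, 5)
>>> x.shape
(5, 3, 3, 29)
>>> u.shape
(37, 29, 3)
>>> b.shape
(3, 37)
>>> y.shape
(5, 3)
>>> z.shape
(5, 37, 5)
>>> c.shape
(3, 3)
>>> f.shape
(29, 37, 5)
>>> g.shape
(3, 29, 5, 3)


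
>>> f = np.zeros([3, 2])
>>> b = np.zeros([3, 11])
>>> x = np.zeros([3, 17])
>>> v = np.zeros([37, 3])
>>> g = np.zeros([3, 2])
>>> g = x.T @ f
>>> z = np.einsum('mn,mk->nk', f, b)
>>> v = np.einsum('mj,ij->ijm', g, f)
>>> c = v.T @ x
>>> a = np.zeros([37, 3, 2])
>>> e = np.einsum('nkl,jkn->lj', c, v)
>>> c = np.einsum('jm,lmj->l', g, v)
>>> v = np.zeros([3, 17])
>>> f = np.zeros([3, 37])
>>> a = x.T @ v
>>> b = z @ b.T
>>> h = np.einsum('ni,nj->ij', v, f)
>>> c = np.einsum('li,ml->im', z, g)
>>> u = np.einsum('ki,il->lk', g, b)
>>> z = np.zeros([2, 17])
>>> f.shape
(3, 37)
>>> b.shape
(2, 3)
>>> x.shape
(3, 17)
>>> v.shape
(3, 17)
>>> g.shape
(17, 2)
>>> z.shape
(2, 17)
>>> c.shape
(11, 17)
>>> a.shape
(17, 17)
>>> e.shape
(17, 3)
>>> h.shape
(17, 37)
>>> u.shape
(3, 17)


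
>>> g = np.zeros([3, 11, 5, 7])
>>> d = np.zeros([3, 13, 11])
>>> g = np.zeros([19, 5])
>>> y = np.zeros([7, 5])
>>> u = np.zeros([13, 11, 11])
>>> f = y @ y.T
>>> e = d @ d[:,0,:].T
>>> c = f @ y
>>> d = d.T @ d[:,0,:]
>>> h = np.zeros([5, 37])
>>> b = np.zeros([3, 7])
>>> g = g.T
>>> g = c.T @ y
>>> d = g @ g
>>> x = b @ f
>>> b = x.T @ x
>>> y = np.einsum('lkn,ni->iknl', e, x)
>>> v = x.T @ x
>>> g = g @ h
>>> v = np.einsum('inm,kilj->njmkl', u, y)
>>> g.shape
(5, 37)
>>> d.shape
(5, 5)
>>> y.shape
(7, 13, 3, 3)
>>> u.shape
(13, 11, 11)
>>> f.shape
(7, 7)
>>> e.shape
(3, 13, 3)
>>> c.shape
(7, 5)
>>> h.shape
(5, 37)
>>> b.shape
(7, 7)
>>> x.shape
(3, 7)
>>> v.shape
(11, 3, 11, 7, 3)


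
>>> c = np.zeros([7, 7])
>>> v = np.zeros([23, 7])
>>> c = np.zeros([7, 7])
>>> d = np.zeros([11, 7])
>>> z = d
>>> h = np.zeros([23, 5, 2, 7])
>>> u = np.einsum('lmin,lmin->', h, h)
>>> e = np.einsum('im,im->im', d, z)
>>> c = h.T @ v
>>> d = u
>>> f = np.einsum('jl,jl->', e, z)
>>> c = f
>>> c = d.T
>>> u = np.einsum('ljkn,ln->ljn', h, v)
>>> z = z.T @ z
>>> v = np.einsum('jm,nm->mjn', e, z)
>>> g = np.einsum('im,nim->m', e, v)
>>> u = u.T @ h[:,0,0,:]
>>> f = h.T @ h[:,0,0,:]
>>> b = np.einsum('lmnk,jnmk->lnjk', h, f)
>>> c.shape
()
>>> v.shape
(7, 11, 7)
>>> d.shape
()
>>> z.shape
(7, 7)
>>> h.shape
(23, 5, 2, 7)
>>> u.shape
(7, 5, 7)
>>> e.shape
(11, 7)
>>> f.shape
(7, 2, 5, 7)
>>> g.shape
(7,)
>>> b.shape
(23, 2, 7, 7)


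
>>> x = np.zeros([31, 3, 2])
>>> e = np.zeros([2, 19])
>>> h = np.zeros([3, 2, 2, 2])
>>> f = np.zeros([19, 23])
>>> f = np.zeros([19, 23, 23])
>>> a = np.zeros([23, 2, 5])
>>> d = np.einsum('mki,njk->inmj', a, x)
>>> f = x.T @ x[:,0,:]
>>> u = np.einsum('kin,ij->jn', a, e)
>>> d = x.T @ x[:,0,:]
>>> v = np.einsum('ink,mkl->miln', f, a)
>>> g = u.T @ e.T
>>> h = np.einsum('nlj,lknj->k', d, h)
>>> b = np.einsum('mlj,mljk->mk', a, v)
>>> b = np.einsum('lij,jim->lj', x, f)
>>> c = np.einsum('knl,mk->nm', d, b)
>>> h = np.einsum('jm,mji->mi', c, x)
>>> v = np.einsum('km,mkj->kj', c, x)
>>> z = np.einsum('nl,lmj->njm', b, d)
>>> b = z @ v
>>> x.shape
(31, 3, 2)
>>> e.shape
(2, 19)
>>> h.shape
(31, 2)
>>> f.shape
(2, 3, 2)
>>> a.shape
(23, 2, 5)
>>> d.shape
(2, 3, 2)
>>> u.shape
(19, 5)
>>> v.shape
(3, 2)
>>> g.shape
(5, 2)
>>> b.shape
(31, 2, 2)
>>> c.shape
(3, 31)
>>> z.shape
(31, 2, 3)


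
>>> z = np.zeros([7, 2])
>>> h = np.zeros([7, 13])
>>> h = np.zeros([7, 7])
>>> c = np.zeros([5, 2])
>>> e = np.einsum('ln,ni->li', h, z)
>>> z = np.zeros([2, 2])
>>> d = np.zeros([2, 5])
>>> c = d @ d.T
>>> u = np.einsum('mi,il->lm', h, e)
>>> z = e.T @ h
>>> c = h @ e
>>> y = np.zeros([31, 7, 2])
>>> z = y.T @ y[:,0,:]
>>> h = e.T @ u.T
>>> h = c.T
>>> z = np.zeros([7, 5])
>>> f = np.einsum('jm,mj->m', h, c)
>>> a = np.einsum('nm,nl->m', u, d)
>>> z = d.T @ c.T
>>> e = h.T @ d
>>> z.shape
(5, 7)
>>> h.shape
(2, 7)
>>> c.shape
(7, 2)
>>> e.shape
(7, 5)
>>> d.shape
(2, 5)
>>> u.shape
(2, 7)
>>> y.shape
(31, 7, 2)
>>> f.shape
(7,)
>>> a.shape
(7,)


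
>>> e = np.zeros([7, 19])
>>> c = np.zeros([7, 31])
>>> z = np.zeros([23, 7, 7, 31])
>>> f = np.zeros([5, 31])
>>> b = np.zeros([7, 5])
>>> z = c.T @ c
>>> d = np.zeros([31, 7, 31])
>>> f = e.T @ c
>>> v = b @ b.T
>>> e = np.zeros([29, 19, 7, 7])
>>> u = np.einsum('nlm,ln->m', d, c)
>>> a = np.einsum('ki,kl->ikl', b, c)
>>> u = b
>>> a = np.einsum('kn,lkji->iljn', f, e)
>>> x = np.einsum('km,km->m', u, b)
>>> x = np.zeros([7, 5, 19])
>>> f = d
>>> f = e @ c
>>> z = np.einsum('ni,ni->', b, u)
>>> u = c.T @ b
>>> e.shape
(29, 19, 7, 7)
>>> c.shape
(7, 31)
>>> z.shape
()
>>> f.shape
(29, 19, 7, 31)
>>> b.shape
(7, 5)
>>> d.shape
(31, 7, 31)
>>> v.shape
(7, 7)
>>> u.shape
(31, 5)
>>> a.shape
(7, 29, 7, 31)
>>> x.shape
(7, 5, 19)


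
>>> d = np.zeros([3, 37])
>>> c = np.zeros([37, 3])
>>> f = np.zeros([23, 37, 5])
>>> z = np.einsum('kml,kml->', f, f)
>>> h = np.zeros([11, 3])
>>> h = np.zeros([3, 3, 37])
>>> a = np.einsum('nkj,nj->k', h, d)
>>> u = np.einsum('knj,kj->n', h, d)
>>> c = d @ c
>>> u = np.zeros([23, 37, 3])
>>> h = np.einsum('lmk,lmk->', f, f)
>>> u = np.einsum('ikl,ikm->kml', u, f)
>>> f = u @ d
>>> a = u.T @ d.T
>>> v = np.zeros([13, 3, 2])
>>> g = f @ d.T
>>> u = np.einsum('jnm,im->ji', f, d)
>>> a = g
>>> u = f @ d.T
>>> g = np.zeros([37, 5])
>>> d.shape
(3, 37)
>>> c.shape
(3, 3)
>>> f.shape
(37, 5, 37)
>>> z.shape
()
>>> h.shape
()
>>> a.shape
(37, 5, 3)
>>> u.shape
(37, 5, 3)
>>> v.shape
(13, 3, 2)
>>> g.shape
(37, 5)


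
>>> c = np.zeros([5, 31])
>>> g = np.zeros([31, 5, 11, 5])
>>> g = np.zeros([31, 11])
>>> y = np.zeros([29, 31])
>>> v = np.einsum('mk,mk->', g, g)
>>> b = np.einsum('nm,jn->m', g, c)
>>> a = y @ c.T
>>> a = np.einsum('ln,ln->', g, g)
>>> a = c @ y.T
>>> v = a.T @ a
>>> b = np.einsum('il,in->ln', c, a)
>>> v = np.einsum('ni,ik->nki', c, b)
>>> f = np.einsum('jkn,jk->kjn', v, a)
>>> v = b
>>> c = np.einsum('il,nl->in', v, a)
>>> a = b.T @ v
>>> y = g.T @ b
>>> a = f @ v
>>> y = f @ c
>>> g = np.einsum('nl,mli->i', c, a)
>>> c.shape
(31, 5)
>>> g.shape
(29,)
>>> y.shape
(29, 5, 5)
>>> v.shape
(31, 29)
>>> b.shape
(31, 29)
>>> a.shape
(29, 5, 29)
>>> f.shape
(29, 5, 31)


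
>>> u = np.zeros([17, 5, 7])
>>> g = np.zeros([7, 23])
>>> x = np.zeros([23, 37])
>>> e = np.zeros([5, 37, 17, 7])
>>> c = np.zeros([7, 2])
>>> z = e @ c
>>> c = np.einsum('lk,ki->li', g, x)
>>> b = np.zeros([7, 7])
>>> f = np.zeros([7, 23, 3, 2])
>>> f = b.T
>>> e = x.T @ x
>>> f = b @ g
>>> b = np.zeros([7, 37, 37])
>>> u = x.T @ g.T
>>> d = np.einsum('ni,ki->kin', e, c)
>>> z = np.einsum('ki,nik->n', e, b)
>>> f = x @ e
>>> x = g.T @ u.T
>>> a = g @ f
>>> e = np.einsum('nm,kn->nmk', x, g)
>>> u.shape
(37, 7)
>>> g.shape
(7, 23)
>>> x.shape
(23, 37)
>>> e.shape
(23, 37, 7)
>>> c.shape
(7, 37)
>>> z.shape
(7,)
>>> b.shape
(7, 37, 37)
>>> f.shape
(23, 37)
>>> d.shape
(7, 37, 37)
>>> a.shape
(7, 37)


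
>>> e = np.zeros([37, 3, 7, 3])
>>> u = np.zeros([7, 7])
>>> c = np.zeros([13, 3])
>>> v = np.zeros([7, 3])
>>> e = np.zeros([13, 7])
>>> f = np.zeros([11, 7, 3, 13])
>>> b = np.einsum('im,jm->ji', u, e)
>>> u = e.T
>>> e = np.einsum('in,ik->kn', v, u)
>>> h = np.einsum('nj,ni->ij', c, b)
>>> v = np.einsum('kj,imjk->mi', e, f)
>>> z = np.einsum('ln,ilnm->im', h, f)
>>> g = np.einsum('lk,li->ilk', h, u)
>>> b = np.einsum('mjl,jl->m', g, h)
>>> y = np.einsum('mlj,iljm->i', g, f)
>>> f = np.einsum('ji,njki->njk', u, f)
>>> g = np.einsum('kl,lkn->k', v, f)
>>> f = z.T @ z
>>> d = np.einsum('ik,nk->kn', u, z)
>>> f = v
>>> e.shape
(13, 3)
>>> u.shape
(7, 13)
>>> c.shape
(13, 3)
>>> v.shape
(7, 11)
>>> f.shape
(7, 11)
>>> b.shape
(13,)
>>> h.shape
(7, 3)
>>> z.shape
(11, 13)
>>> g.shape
(7,)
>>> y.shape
(11,)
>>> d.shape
(13, 11)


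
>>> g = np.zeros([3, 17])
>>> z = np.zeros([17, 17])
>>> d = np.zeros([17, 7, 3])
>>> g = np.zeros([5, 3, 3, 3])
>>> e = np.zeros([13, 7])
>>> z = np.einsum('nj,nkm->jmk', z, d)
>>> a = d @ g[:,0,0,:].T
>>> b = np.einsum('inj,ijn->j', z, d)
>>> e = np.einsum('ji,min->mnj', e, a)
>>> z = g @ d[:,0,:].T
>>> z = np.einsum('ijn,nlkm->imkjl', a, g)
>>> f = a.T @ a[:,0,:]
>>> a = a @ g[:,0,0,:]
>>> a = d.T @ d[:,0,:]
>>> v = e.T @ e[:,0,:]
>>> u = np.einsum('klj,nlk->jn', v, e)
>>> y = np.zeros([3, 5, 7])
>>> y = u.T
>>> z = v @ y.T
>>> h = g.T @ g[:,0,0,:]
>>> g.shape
(5, 3, 3, 3)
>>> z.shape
(13, 5, 17)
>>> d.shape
(17, 7, 3)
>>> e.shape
(17, 5, 13)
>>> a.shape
(3, 7, 3)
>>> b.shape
(7,)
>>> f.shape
(5, 7, 5)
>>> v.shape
(13, 5, 13)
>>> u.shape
(13, 17)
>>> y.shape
(17, 13)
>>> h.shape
(3, 3, 3, 3)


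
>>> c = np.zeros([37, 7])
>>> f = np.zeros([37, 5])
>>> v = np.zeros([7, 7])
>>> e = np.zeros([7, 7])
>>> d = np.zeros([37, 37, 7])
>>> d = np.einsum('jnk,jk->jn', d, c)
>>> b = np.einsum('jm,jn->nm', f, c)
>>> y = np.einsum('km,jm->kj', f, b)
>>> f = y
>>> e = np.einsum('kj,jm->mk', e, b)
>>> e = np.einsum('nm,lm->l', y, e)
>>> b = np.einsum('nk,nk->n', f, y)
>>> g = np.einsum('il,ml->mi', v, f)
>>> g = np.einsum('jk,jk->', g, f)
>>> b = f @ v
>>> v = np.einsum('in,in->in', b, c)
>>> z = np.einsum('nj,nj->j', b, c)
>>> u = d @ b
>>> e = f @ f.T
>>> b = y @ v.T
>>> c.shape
(37, 7)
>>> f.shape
(37, 7)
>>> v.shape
(37, 7)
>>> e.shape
(37, 37)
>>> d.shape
(37, 37)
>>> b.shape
(37, 37)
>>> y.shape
(37, 7)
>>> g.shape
()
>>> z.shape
(7,)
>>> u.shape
(37, 7)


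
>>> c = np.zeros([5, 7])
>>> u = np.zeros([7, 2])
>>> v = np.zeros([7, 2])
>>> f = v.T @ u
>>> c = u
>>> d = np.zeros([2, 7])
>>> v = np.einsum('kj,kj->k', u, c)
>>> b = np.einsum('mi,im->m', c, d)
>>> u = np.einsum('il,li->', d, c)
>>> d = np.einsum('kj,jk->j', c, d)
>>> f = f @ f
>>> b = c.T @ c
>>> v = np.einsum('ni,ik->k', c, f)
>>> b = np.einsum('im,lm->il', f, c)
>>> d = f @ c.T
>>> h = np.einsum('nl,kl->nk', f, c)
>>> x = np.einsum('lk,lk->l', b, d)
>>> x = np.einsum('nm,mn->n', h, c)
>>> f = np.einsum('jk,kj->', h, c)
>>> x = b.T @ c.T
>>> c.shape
(7, 2)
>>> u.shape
()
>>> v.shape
(2,)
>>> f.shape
()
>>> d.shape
(2, 7)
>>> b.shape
(2, 7)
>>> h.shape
(2, 7)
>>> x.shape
(7, 7)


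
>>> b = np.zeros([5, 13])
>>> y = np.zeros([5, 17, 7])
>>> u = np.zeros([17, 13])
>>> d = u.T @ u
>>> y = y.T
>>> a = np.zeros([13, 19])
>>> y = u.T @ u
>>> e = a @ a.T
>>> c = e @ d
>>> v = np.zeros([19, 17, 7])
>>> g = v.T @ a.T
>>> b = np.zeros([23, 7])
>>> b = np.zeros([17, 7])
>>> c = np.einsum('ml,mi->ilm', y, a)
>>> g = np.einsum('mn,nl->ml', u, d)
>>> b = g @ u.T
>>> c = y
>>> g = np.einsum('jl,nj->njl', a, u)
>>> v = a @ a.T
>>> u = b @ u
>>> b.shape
(17, 17)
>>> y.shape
(13, 13)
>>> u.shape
(17, 13)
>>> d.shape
(13, 13)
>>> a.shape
(13, 19)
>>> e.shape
(13, 13)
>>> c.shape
(13, 13)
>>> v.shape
(13, 13)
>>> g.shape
(17, 13, 19)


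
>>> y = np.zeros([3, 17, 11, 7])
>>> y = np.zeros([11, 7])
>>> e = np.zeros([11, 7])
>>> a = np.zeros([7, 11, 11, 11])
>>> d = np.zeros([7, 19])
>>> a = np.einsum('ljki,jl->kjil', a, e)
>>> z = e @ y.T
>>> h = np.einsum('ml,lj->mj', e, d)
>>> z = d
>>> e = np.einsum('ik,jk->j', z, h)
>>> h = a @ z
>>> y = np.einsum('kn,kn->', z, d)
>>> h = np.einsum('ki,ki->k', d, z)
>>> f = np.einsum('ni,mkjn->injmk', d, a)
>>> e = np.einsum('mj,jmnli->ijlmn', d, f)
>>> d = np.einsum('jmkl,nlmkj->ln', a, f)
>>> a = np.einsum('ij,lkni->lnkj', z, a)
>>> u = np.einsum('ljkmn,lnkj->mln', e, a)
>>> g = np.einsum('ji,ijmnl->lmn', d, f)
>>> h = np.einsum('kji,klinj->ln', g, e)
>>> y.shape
()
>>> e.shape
(11, 19, 11, 7, 11)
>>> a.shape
(11, 11, 11, 19)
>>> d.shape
(7, 19)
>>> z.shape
(7, 19)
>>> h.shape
(19, 7)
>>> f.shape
(19, 7, 11, 11, 11)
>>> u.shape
(7, 11, 11)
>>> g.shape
(11, 11, 11)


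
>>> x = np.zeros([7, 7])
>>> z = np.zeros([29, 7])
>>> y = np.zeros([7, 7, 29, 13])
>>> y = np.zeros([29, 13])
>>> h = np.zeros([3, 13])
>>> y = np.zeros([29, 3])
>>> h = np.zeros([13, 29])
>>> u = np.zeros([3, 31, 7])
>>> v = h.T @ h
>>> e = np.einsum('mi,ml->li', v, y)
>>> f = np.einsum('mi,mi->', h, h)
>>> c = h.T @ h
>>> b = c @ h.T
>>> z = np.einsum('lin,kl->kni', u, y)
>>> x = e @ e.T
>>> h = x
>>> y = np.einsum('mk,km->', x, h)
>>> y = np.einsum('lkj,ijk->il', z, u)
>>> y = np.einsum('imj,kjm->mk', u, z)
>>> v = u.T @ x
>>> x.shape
(3, 3)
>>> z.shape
(29, 7, 31)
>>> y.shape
(31, 29)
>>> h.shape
(3, 3)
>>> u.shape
(3, 31, 7)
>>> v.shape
(7, 31, 3)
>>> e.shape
(3, 29)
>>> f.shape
()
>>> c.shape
(29, 29)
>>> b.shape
(29, 13)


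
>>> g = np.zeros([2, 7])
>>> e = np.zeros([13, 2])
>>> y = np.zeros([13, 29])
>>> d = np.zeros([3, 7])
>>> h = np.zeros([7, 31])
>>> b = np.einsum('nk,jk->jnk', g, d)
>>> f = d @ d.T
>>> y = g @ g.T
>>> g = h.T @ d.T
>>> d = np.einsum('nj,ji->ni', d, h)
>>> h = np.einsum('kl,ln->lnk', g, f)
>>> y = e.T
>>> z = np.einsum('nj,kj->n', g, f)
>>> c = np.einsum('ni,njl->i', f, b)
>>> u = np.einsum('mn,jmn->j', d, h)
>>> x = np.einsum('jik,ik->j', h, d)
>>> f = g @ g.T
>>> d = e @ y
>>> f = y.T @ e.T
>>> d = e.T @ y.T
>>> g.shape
(31, 3)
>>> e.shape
(13, 2)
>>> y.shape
(2, 13)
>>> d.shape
(2, 2)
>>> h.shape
(3, 3, 31)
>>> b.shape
(3, 2, 7)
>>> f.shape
(13, 13)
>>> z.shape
(31,)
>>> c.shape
(3,)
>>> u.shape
(3,)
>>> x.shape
(3,)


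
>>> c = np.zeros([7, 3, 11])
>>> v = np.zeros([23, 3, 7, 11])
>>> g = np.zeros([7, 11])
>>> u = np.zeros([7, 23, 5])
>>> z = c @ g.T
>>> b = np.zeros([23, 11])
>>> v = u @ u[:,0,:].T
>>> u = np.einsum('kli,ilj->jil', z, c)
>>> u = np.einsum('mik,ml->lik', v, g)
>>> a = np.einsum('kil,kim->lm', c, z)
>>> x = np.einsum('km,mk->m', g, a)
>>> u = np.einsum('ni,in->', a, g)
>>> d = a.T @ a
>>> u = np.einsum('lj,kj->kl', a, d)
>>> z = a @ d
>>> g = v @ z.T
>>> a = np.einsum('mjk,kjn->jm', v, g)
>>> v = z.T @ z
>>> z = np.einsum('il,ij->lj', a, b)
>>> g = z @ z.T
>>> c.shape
(7, 3, 11)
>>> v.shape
(7, 7)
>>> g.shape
(7, 7)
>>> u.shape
(7, 11)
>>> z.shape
(7, 11)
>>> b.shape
(23, 11)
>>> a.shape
(23, 7)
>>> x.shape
(11,)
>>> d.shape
(7, 7)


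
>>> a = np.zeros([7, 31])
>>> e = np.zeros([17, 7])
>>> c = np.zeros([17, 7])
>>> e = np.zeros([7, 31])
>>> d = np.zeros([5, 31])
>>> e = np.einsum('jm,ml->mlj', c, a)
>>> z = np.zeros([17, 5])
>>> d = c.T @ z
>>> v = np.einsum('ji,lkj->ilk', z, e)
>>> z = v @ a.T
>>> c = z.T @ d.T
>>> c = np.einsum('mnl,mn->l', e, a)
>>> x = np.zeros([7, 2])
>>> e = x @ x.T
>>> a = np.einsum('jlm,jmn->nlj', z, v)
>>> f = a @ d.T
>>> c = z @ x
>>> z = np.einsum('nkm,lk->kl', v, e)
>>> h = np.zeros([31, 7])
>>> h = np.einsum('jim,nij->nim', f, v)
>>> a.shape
(31, 7, 5)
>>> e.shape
(7, 7)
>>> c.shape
(5, 7, 2)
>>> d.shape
(7, 5)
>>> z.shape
(7, 7)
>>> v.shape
(5, 7, 31)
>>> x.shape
(7, 2)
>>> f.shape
(31, 7, 7)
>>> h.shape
(5, 7, 7)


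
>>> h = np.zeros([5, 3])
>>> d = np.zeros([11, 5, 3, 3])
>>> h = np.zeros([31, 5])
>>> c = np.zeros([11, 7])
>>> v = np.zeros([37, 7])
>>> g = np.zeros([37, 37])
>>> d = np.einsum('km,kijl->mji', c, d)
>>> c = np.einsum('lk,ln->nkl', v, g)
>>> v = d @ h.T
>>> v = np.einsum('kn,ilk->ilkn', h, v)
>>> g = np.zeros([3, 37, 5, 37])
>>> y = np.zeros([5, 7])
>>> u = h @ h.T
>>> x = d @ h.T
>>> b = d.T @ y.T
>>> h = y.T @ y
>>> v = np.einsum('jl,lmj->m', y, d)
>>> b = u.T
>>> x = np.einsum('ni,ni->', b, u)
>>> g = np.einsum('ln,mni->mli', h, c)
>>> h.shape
(7, 7)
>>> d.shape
(7, 3, 5)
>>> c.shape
(37, 7, 37)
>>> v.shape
(3,)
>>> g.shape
(37, 7, 37)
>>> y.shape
(5, 7)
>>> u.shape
(31, 31)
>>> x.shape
()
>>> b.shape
(31, 31)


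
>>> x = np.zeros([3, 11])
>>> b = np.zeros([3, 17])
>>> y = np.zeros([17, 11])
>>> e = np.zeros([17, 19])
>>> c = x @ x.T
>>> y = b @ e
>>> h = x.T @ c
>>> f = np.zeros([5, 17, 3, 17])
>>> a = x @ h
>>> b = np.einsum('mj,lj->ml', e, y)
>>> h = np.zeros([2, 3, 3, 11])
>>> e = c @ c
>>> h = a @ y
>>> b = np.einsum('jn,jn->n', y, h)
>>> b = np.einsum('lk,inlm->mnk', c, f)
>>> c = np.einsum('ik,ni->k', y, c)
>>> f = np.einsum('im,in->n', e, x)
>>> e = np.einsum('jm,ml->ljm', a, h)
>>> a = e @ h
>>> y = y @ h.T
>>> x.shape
(3, 11)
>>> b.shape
(17, 17, 3)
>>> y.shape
(3, 3)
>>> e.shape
(19, 3, 3)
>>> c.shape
(19,)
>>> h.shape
(3, 19)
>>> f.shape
(11,)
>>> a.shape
(19, 3, 19)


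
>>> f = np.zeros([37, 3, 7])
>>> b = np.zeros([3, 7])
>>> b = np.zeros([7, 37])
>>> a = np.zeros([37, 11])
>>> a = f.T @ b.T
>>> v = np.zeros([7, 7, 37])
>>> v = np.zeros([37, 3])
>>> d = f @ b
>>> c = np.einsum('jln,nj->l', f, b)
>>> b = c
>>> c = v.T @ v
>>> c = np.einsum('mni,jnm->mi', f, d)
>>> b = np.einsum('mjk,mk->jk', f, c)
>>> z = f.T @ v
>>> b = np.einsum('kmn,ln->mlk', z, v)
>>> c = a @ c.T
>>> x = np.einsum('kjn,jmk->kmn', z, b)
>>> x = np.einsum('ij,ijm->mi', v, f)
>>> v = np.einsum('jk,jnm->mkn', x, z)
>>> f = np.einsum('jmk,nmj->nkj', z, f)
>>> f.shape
(37, 3, 7)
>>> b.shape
(3, 37, 7)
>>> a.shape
(7, 3, 7)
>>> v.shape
(3, 37, 3)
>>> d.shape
(37, 3, 37)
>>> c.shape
(7, 3, 37)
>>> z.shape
(7, 3, 3)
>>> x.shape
(7, 37)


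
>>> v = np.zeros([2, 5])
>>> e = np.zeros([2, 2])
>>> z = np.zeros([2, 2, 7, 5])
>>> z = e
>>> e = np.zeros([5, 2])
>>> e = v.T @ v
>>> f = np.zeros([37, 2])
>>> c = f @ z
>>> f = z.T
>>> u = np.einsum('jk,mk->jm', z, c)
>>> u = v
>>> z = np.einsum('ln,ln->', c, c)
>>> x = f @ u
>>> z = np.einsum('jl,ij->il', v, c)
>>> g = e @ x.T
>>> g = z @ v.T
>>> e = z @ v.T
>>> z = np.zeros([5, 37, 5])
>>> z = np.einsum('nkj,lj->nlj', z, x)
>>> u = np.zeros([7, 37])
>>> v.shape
(2, 5)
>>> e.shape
(37, 2)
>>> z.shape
(5, 2, 5)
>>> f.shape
(2, 2)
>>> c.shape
(37, 2)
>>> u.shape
(7, 37)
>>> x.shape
(2, 5)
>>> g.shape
(37, 2)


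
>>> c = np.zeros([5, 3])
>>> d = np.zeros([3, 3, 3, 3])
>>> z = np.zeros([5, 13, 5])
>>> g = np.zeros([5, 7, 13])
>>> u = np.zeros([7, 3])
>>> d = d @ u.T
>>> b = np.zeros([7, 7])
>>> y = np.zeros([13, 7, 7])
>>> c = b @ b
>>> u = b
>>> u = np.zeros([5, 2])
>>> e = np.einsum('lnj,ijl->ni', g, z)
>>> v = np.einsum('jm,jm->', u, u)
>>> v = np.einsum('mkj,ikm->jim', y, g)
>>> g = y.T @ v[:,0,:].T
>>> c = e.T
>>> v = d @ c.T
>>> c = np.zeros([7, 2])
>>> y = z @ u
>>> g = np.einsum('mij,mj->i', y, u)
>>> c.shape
(7, 2)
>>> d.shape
(3, 3, 3, 7)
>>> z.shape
(5, 13, 5)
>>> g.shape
(13,)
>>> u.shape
(5, 2)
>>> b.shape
(7, 7)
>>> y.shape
(5, 13, 2)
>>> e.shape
(7, 5)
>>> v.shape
(3, 3, 3, 5)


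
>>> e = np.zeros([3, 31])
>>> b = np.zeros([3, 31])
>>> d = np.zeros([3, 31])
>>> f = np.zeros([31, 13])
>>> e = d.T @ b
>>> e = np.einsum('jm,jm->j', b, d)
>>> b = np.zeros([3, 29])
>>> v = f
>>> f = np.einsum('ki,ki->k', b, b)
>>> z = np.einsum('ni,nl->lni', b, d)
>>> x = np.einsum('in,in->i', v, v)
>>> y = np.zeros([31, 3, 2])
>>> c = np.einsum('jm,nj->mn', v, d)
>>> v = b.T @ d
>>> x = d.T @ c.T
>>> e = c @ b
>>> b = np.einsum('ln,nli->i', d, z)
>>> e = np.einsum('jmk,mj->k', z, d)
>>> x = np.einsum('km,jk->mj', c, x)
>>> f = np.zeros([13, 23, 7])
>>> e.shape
(29,)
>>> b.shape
(29,)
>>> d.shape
(3, 31)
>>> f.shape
(13, 23, 7)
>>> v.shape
(29, 31)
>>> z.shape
(31, 3, 29)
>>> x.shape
(3, 31)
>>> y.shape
(31, 3, 2)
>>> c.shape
(13, 3)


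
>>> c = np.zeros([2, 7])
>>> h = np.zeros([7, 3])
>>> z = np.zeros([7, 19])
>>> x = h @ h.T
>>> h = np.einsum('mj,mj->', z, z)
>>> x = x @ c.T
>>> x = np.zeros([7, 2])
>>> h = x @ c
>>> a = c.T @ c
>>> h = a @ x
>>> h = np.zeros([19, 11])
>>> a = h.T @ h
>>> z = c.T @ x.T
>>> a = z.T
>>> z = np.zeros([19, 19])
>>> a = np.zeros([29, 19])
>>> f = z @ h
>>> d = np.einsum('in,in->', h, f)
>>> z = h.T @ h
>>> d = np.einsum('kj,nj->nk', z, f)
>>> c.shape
(2, 7)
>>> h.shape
(19, 11)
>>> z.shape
(11, 11)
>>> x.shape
(7, 2)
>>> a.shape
(29, 19)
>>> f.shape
(19, 11)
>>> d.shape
(19, 11)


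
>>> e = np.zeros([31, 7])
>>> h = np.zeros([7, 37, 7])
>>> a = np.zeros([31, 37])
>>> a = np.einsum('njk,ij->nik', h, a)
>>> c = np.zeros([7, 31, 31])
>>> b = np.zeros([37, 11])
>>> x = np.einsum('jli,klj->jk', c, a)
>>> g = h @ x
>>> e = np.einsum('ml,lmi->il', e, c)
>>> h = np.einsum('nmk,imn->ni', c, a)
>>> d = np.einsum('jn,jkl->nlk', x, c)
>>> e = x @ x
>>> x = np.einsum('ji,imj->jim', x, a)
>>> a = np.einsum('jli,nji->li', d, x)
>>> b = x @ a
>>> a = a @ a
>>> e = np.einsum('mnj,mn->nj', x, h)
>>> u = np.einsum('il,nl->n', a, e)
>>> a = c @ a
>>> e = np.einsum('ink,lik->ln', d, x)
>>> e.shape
(7, 31)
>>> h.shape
(7, 7)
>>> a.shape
(7, 31, 31)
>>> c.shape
(7, 31, 31)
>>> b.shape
(7, 7, 31)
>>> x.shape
(7, 7, 31)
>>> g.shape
(7, 37, 7)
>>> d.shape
(7, 31, 31)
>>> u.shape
(7,)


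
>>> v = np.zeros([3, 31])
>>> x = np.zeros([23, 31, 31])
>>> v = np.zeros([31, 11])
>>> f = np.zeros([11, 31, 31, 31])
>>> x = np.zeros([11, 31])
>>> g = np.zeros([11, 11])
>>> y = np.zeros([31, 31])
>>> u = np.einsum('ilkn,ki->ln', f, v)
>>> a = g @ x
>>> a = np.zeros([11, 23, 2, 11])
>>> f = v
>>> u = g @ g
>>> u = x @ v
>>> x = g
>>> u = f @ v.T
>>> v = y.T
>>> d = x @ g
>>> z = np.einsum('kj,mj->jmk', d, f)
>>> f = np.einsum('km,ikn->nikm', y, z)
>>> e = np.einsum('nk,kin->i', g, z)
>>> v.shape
(31, 31)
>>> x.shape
(11, 11)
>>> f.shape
(11, 11, 31, 31)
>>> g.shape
(11, 11)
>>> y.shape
(31, 31)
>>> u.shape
(31, 31)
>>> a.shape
(11, 23, 2, 11)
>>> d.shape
(11, 11)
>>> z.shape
(11, 31, 11)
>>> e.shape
(31,)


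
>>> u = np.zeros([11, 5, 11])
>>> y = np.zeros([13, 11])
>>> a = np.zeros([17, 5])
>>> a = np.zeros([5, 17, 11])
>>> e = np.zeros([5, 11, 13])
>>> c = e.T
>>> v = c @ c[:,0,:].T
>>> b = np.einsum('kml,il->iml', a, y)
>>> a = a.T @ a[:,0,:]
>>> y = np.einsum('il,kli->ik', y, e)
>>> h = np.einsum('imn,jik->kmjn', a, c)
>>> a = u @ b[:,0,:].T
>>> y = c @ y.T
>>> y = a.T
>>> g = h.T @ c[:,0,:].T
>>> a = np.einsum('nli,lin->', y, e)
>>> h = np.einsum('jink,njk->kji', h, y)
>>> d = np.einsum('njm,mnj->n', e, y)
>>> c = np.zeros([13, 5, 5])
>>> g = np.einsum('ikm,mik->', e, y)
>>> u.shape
(11, 5, 11)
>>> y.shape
(13, 5, 11)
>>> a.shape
()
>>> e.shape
(5, 11, 13)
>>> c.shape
(13, 5, 5)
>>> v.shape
(13, 11, 13)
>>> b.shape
(13, 17, 11)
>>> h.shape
(11, 5, 17)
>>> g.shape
()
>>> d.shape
(5,)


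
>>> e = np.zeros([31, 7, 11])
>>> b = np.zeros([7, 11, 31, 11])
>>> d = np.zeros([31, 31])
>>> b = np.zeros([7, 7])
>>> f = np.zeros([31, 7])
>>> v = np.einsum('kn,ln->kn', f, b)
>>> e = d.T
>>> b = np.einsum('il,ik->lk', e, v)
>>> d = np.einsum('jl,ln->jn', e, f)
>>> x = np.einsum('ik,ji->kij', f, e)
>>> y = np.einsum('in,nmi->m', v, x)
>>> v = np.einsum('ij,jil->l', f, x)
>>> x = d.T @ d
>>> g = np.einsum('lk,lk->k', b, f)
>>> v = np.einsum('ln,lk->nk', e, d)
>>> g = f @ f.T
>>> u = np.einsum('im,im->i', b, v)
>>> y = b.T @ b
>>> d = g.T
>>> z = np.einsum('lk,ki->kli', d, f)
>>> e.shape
(31, 31)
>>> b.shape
(31, 7)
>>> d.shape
(31, 31)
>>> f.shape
(31, 7)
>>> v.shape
(31, 7)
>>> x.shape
(7, 7)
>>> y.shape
(7, 7)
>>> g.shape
(31, 31)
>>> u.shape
(31,)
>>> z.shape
(31, 31, 7)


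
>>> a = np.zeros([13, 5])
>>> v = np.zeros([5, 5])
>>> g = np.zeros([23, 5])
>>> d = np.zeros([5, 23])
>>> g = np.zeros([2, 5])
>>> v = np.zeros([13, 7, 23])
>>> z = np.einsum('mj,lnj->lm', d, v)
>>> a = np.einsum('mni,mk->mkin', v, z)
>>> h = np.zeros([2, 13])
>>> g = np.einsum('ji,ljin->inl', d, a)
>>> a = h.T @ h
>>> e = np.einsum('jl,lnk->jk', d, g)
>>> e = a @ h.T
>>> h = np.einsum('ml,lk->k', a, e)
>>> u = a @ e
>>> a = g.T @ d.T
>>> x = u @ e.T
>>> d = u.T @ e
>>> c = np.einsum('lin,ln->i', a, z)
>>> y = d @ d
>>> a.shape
(13, 7, 5)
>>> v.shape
(13, 7, 23)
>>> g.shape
(23, 7, 13)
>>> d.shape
(2, 2)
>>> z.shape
(13, 5)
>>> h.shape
(2,)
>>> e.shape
(13, 2)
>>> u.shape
(13, 2)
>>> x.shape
(13, 13)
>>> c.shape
(7,)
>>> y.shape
(2, 2)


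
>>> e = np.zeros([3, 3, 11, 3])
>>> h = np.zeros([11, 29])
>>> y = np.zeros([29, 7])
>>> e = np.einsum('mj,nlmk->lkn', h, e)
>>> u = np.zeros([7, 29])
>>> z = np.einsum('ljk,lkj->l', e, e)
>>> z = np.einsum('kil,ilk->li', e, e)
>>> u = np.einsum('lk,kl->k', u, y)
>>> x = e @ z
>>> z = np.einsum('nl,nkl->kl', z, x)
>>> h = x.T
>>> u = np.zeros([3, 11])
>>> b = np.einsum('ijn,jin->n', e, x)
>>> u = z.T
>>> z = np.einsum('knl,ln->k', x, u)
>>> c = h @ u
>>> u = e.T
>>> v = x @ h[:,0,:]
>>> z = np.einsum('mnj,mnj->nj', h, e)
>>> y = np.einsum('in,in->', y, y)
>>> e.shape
(3, 3, 3)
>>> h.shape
(3, 3, 3)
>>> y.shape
()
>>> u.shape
(3, 3, 3)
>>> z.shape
(3, 3)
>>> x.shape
(3, 3, 3)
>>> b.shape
(3,)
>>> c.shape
(3, 3, 3)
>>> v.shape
(3, 3, 3)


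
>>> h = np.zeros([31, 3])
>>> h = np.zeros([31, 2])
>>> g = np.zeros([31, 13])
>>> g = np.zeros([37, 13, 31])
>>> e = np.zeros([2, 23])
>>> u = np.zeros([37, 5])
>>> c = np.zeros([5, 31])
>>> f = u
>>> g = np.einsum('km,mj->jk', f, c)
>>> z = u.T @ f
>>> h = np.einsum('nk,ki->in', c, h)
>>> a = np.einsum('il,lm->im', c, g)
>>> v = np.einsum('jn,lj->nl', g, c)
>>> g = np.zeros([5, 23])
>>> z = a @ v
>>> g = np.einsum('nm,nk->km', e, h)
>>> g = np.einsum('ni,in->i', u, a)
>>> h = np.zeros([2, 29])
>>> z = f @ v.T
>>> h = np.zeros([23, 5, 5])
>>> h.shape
(23, 5, 5)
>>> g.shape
(5,)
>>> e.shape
(2, 23)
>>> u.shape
(37, 5)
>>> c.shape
(5, 31)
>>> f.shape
(37, 5)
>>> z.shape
(37, 37)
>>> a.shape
(5, 37)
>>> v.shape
(37, 5)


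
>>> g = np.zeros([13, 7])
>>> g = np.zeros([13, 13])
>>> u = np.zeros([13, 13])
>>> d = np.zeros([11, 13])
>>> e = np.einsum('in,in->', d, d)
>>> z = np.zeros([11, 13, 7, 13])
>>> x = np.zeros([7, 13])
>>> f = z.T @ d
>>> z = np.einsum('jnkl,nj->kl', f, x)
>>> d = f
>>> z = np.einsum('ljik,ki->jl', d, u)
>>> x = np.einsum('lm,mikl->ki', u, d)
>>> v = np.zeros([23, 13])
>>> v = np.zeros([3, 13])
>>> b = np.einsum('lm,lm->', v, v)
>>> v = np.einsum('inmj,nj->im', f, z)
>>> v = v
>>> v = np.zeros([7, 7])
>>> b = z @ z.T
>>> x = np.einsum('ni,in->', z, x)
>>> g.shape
(13, 13)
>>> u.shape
(13, 13)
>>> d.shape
(13, 7, 13, 13)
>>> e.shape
()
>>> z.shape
(7, 13)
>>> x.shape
()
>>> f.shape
(13, 7, 13, 13)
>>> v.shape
(7, 7)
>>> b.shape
(7, 7)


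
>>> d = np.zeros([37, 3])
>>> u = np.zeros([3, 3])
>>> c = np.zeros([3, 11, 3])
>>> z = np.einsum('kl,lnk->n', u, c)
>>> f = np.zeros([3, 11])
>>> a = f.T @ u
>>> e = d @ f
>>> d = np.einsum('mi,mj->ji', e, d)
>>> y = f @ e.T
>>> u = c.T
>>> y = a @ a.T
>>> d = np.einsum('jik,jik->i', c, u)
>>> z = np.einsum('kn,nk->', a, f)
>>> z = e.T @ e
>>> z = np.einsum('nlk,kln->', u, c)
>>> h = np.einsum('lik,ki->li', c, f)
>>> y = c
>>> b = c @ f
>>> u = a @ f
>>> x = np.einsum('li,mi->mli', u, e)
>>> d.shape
(11,)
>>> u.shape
(11, 11)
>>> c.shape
(3, 11, 3)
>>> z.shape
()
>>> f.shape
(3, 11)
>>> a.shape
(11, 3)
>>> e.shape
(37, 11)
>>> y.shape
(3, 11, 3)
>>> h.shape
(3, 11)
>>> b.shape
(3, 11, 11)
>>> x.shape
(37, 11, 11)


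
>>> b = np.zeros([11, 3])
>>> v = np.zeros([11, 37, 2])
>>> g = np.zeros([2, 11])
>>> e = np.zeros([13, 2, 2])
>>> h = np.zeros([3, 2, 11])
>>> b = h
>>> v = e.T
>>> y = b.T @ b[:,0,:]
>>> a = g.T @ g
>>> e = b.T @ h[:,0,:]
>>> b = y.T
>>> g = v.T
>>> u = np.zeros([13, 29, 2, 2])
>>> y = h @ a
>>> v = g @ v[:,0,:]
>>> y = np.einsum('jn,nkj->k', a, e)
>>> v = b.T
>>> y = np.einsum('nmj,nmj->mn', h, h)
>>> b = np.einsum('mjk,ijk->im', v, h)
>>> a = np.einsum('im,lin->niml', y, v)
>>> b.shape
(3, 11)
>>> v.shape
(11, 2, 11)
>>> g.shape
(13, 2, 2)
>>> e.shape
(11, 2, 11)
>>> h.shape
(3, 2, 11)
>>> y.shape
(2, 3)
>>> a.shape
(11, 2, 3, 11)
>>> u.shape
(13, 29, 2, 2)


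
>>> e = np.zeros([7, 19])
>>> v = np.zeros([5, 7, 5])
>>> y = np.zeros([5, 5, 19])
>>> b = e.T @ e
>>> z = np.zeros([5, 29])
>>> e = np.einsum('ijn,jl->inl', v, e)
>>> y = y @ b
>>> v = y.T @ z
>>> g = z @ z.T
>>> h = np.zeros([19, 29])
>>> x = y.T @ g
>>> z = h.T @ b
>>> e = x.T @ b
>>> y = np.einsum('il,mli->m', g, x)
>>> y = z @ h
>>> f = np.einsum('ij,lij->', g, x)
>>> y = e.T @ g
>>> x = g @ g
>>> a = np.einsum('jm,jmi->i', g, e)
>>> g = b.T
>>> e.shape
(5, 5, 19)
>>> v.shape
(19, 5, 29)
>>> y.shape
(19, 5, 5)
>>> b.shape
(19, 19)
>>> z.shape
(29, 19)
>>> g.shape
(19, 19)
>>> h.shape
(19, 29)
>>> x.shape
(5, 5)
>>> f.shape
()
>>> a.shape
(19,)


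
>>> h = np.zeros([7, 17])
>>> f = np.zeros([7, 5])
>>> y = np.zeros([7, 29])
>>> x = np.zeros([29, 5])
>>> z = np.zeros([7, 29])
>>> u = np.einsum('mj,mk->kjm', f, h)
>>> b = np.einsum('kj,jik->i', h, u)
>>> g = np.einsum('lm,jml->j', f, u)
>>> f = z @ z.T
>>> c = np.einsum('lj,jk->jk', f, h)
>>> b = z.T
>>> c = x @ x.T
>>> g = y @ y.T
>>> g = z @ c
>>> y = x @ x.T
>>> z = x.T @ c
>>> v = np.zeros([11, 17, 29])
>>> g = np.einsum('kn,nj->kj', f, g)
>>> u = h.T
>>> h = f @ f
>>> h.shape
(7, 7)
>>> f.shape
(7, 7)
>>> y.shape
(29, 29)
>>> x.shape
(29, 5)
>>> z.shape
(5, 29)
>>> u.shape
(17, 7)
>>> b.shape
(29, 7)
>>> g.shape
(7, 29)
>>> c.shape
(29, 29)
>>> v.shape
(11, 17, 29)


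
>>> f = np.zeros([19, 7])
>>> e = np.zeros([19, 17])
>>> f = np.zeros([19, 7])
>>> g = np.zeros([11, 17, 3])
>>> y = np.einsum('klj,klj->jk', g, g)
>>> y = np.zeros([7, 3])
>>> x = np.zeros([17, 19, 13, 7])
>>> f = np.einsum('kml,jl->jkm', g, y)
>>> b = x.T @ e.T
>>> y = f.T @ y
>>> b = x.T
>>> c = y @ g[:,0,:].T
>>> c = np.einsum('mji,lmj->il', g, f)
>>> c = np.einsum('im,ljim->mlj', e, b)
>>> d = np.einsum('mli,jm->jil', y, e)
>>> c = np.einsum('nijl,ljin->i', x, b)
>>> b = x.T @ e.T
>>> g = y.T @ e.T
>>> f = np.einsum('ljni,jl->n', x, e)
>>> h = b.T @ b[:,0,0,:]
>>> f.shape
(13,)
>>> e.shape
(19, 17)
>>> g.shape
(3, 11, 19)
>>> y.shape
(17, 11, 3)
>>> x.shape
(17, 19, 13, 7)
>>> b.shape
(7, 13, 19, 19)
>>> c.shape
(19,)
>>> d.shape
(19, 3, 11)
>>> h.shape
(19, 19, 13, 19)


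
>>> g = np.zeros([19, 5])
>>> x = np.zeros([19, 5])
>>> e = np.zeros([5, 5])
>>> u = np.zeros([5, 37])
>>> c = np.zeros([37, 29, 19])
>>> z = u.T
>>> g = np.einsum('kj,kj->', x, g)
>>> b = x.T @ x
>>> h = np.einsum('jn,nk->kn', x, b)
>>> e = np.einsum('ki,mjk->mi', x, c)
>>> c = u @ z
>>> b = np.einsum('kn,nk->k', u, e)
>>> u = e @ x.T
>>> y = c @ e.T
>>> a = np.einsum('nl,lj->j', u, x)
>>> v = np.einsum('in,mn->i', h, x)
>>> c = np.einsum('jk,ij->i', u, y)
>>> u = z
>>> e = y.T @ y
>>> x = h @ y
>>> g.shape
()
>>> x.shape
(5, 37)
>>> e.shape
(37, 37)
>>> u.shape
(37, 5)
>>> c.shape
(5,)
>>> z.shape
(37, 5)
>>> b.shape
(5,)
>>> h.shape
(5, 5)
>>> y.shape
(5, 37)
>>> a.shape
(5,)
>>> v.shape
(5,)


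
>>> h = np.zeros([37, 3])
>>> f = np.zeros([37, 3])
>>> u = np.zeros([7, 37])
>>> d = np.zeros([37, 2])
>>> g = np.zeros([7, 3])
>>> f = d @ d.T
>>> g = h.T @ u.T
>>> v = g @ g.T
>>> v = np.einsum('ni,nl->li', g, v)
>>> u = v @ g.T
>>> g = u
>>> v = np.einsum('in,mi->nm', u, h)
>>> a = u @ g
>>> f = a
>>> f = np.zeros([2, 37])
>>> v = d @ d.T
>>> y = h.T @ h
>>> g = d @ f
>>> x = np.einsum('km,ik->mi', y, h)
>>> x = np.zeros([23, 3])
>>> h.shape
(37, 3)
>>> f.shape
(2, 37)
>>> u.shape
(3, 3)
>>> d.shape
(37, 2)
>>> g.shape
(37, 37)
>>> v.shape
(37, 37)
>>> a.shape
(3, 3)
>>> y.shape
(3, 3)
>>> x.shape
(23, 3)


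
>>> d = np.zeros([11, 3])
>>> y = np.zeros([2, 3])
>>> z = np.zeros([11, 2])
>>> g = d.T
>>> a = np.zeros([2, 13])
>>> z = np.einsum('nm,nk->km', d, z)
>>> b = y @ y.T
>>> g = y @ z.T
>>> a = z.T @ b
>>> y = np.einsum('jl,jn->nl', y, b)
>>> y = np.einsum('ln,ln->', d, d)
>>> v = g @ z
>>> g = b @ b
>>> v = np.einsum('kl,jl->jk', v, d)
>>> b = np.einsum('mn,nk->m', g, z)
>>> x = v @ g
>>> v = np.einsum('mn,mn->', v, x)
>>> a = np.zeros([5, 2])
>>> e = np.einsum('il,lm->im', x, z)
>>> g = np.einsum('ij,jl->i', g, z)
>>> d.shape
(11, 3)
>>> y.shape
()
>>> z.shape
(2, 3)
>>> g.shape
(2,)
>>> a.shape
(5, 2)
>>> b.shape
(2,)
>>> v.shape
()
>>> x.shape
(11, 2)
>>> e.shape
(11, 3)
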